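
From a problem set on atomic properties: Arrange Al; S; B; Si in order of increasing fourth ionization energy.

The fourth ionization energy removes an electron from the +3 ion. For each element: Al³⁺ is the bare [Ne] core; S³⁺ still has 3 valence electrons; B³⁺ is the bare [He] core; Si³⁺ still has 1 valence electron.
Core electrons are held far more tightly than valence electrons, so Al and B top the IE_4 order.
Valence configurations: S³⁺ [Ne]3s²3p¹, Si³⁺ [Ne]3s¹.
Tabulated IE_4 (kJ/mol): Al 11577, S 4556, B 25026, Si 4356.
Hence IE_4: Si < S < Al < B.

Si < S < Al < B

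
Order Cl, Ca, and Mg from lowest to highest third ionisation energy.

Cl < Ca < Mg

The third ionization energy removes an electron from the +2 ion. For each element: Cl²⁺ still has 5 valence electrons; Ca²⁺ is the bare [Ar] core; Mg²⁺ is the bare [Ne] core.
Pulling an electron out of a noble-gas core costs far more than removing a remaining valence electron, so Ca and Mg sit at the high end of IE_3.
Approximate IE_3 values (kJ/mol): Cl 3822, Ca 4912, Mg 7733.
Putting it together, IE_3: Cl < Ca < Mg.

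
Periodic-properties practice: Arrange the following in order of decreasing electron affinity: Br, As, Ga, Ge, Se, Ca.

Br > Se > Ge > As > Ga > Ca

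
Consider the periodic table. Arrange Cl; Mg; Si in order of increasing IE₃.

Si, Cl, Mg

After 2 electrons have been removed, what remains? Cl²⁺ still has 5 valence electrons; Mg²⁺ is the bare [Ne] core; Si²⁺ still has 2 valence electrons.
Core electrons are held far more tightly than valence electrons, so Mg tops the IE_3 order.
Valence configurations: Cl²⁺ [Ne]3s²3p³, Si²⁺ [Ne]3s².
Approximate IE_3 values (kJ/mol): Cl 3822, Mg 7733, Si 3232.
Overall IE_3 order: Si < Cl < Mg.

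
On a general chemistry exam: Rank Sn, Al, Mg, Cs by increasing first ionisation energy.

Mg is in period 3, group 2; Al is in period 3, group 13; Sn is in period 5, group 14; Cs is in period 6, group 1.
Across a period the outer electron is held more tightly (higher IE₁); down a group it sits in a higher shell, more shielded, and comes off more easily.
Here both period and group differ, so the two effects have to be weighed against each other.
Al > Cs: both effects reinforce here, so Al is clearly the higher of the two.
Sn > Al: the two effects oppose for this pair; the across-period effect wins (709 vs 578 kJ/mol).
Mg > Sn: period and group pull opposite ways; the down-group shift dominates (738 vs 709 kJ/mol).
Note the exception: Mg has a higher first ionization energy than Al, contrary to the simple trend — Al's single 3p electron is easier to remove than one from Mg's filled 3s².
Approximate values (kJ/mol): Mg 738, Al 578, Sn 709, Cs 376.
So from lowest to highest: Cs < Al < Sn < Mg.

Cs < Al < Sn < Mg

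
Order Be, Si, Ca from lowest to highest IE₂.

IE_2 is the cost of taking one more electron from the +1 cation: Be⁺ still has 1 valence electron; Si⁺ still has 3 valence electrons; Ca⁺ still has 1 valence electron.
All are still removing valence electrons, so compare the +1 ions as you would atoms: IE_2 generally rises across a period (higher Z_eff) and falls down a group (larger shell), subject to the usual subshell exceptions.
Valence configurations: Be⁺ [He]2s¹, Si⁺ [Ne]3s²3p¹, Ca⁺ [Ar]4s¹.
Approximate IE_2 values (kJ/mol): Be 1757, Si 1577, Ca 1145.
Overall IE_2 order: Ca < Si < Be.

Ca < Si < Be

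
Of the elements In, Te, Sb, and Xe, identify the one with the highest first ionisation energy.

In is in period 5, group 13; Sb is in period 5, group 15; Te is in period 5, group 16; Xe is in period 5, group 18.
First ionization energy rises across a period (greater Z_eff holds electrons more tightly) and falls down a group (valence electrons are farther from the nucleus).
All lie in period 5, so first ionization energy increases left to right.
The highest first ionisation energy among these belongs to Xe.

Xe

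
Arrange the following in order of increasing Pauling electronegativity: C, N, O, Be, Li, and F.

Li is in period 2, group 1; Be is in period 2, group 2; C is in period 2, group 14; N is in period 2, group 15; O is in period 2, group 16; F is in period 2, group 17.
EN rises left→right (higher Z_eff, smaller atoms) and falls top→bottom (larger, more shielded atoms).
All lie in period 2, so electronegativity increases left to right.
So from lowest to highest: Li < Be < C < N < O < F.

Li < Be < C < N < O < F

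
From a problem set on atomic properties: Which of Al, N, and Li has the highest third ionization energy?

Li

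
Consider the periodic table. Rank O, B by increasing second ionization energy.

Consider each +1 ion: O⁺ still has 5 valence electrons; B⁺ still has 2 valence electrons.
All are still removing valence electrons, so compare the +1 ions as you would atoms: IE_2 generally rises across a period (higher Z_eff) and falls down a group (larger shell), subject to the usual subshell exceptions.
Valence configurations: O⁺ [He]2s²2p³, B⁺ [He]2s².
The numbers (kJ/mol): O 3388, B 2427.
So the second ionization energies run B < O.

B, O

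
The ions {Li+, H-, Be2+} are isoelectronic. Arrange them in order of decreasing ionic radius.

H-, Li+, Be2+

All of these have 2 electrons, so size is governed by nuclear charge alone: the more protons, the stronger the pull on the same electron cloud, and the smaller the ion.
Nuclear charges: Be2+ (Z=4), Li+ (Z=3), H- (Z=1).
Largest to smallest: H- > Li+ > Be2+.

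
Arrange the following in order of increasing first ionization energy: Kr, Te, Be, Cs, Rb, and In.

Cs < Rb < In < Te < Be < Kr

Be is in period 2, group 2; Kr is in period 4, group 18; Rb is in period 5, group 1; In is in period 5, group 13; Te is in period 5, group 16; Cs is in period 6, group 1.
IE₁ increases left→right with effective nuclear charge and decreases top→bottom as the valence shell moves farther out.
Neither a single period nor a single group — weigh both effects.
Rb > Cs: they share group 1; the group trend gives Rb the larger value.
In > Rb: both are in period 5; the period trend gives In the larger value.
Te > In: both are in period 5; the period trend gives Te the larger value.
Be > Te: period and group pull opposite ways; the down-group shift dominates (900 vs 869 kJ/mol).
Kr > Be: period and group pull opposite ways; the across-period shift dominates (1351 vs 900 kJ/mol).
Approximate values (kJ/mol): Be 900, Kr 1351, Rb 403, In 558, Te 869, Cs 376.
So from lowest to highest: Cs < Rb < In < Te < Be < Kr.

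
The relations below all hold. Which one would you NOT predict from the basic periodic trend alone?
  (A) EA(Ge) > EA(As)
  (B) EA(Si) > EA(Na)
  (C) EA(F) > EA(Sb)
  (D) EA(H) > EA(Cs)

(A)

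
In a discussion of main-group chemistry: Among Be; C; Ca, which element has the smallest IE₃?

C

IE_3 is the cost of taking one more electron from the +2 cation: Be²⁺ is the bare [He] core; C²⁺ still has 2 valence electrons; Ca²⁺ is the bare [Ar] core.
Breaking into a closed-shell core is much more expensive than removing a leftover valence electron — Ca and Be have the largest IE_3 here.
Approximate IE_3 values (kJ/mol): Be 14849, C 4620, Ca 4912.
So the third ionization energies run C < Ca < Be.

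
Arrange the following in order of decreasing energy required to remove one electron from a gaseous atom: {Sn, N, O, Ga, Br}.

N is in period 2, group 15; O is in period 2, group 16; Ga is in period 4, group 13; Br is in period 4, group 17; Sn is in period 5, group 14.
IE₁ increases left→right with effective nuclear charge and decreases top→bottom as the valence shell moves farther out.
Here both period and group differ, so the two effects have to be weighed against each other.
Sn > Ga: period and group pull opposite ways; the across-period shift dominates (709 vs 579 kJ/mol).
Br > Sn: both effects reinforce here, so Br is clearly the higher of the two.
O > Br: the two effects oppose for this pair; the down-group effect wins (1314 vs 1140 kJ/mol).
N > O: this pair runs against the simple trend — see the exception note.
Note the exception: N has a higher first ionization energy than O, contrary to the simple trend — pairing an electron in O's 2p⁴ costs repulsion energy, so O ionizes more easily than half-filled N (2p³).
Tabulated first ionization energy (kJ/mol): N 1402, O 1314, Ga 579, Br 1140, Sn 709.
So from highest to lowest: N > O > Br > Sn > Ga.

N > O > Br > Sn > Ga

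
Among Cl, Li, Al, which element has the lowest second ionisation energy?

The second ionization energy removes an electron from the +1 ion. For each element: Cl⁺ still has 6 valence electrons; Li⁺ is the bare [He] core; Al⁺ still has 2 valence electrons.
Pulling an electron out of a noble-gas core costs far more than removing a remaining valence electron, so Li sits at the high end of IE_2.
Valence configurations: Cl⁺ [Ne]3s²3p⁴, Al⁺ [Ne]3s².
Approximate IE_2 values (kJ/mol): Cl 2298, Li 7298, Al 1817.
Putting it together, IE_2: Al < Cl < Li.

Al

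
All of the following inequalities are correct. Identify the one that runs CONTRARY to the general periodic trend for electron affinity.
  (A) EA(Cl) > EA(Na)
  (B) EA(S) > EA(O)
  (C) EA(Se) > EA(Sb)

The general trend: electron affinity increases across a period and decreases down a group.
(A) Cl (period 3, group 17) vs Na (period 3, group 1): the stated order agrees with the simple trend.
(B) S (period 3, group 16) vs O (period 2, group 16): the stated order contradicts the simple trend.
(C) Se (period 4, group 16) vs Sb (period 5, group 15): the stated order agrees with the simple trend.
The exception is (B): the compact 2p subshell of O repels the added electron more than S's larger 3p does.

(B)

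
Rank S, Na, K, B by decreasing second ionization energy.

Consider each +1 ion: S⁺ still has 5 valence electrons; Na⁺ is the bare [Ne] core; K⁺ is the bare [Ar] core; B⁺ still has 2 valence electrons.
Breaking into a closed-shell core is much more expensive than removing a leftover valence electron — K and Na have the largest IE_2 here.
Valence configurations: S⁺ [Ne]3s²3p³, B⁺ [He]2s².
Tabulated IE_2 (kJ/mol): S 2252, Na 4562, K 3052, B 2427.
Hence IE_2: S < B < K < Na.

Na > K > B > S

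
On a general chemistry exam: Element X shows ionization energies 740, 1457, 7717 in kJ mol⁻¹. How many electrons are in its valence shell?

Look for the largest jump between consecutive ionization energies: IE3/IE2 ≈ 5.3, far larger than any earlier ratio.
That jump marks the point where a core electron is being removed. So the atom has 2 valence electrons.

2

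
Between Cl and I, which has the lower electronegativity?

I

Cl is in period 3, group 17; I is in period 5, group 17.
Electronegativity increases across a period and decreases down a group, tracking effective nuclear charge and atomic size.
All are in group 17, so electronegativity increases up the group.
So I has the lower electronegativity (I < Cl).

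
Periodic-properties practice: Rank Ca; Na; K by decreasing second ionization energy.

After 1 electron has been removed, what remains? Ca⁺ still has 1 valence electron; Na⁺ is the bare [Ne] core; K⁺ is the bare [Ar] core.
Pulling an electron out of a noble-gas core costs far more than removing a remaining valence electron, so K and Na sit at the high end of IE_2.
The numbers (kJ/mol): Ca 1145, Na 4562, K 3052.
Putting it together, IE_2: Ca < K < Na.

Na, K, Ca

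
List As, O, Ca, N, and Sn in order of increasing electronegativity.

Electronegativity increases across a period and decreases down a group, tracking effective nuclear charge and atomic size.
Neither a single period nor a single group — weigh both effects.
Sn > Ca: period and group pull opposite ways; the across-period shift dominates (1.96 vs 1.00).
As > Sn: both effects reinforce here, so As is clearly the higher of the two.
N > As: they share group 15; the group trend gives N the larger value.
O > N: O lies to the right of N in period 2, so the across-period effect alone puts O higher.
Tabulated electronegativity (Pauling): N 3.04, O 3.44, Ca 1.00, As 2.18, Sn 1.96.
So from lowest to highest: Ca < Sn < As < N < O.

Ca < Sn < As < N < O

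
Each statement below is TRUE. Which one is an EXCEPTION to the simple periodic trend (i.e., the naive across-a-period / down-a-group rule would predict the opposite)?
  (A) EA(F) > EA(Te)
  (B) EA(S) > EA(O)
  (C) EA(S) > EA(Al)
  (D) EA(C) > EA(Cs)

(B)

The general trend: electron affinity increases across a period and decreases down a group.
(A) F (period 2, group 17) vs Te (period 5, group 16): the stated order agrees with the simple trend.
(B) S (period 3, group 16) vs O (period 2, group 16): the stated order contradicts the simple trend.
(C) S (period 3, group 16) vs Al (period 3, group 13): the stated order agrees with the simple trend.
(D) C (period 2, group 14) vs Cs (period 6, group 1): the stated order agrees with the simple trend.
The exception is (B): the compact 2p subshell of O repels the added electron more than S's larger 3p does.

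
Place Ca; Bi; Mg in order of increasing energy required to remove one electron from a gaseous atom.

Ca, Bi, Mg

Mg is in period 3, group 2; Ca is in period 4, group 2; Bi is in period 6, group 15.
Across a period the outer electron is held more tightly (higher IE₁); down a group it sits in a higher shell, more shielded, and comes off more easily.
These span different periods and groups, so the two trends combine.
Bi > Ca: the two effects oppose for this pair; the across-period effect wins (703 vs 590 kJ/mol).
Mg > Bi: the two effects oppose for this pair; the down-group effect wins (738 vs 703 kJ/mol).
Approximate values (kJ/mol): Mg 738, Ca 590, Bi 703.
So from lowest to highest: Ca < Bi < Mg.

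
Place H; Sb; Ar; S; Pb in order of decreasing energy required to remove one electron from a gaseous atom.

Ar, H, S, Sb, Pb

H is in period 1, group 1; S is in period 3, group 16; Ar is in period 3, group 18; Sb is in period 5, group 15; Pb is in period 6, group 14.
First ionization energy rises across a period (greater Z_eff holds electrons more tightly) and falls down a group (valence electrons are farther from the nucleus).
Here both period and group differ, so the two effects have to be weighed against each other.
Sb > Pb: relative to Pb, both the across-period and down-group shifts push Sb's first ionization energy up.
S > Sb: both effects reinforce here, so S is clearly the higher of the two.
H > S: period and group pull opposite ways; the down-group shift dominates (1312 vs 1000 kJ/mol).
Ar > H: the two effects oppose for this pair; the across-period effect wins (1521 vs 1312 kJ/mol).
Tabulated first ionization energy (kJ/mol): H 1312, S 1000, Ar 1521, Sb 831, Pb 716.
So from highest to lowest: Ar > H > S > Sb > Pb.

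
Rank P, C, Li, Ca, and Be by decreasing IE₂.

Li, C, P, Be, Ca

IE_2 is the cost of taking one more electron from the +1 cation: P⁺ still has 4 valence electrons; C⁺ still has 3 valence electrons; Li⁺ is the bare [He] core; Ca⁺ still has 1 valence electron; Be⁺ still has 1 valence electron.
Breaking into a closed-shell core is much more expensive than removing a leftover valence electron — Li has the largest IE_2 here.
Valence configurations: P⁺ [Ne]3s²3p², C⁺ [He]2s²2p¹, Ca⁺ [Ar]4s¹, Be⁺ [He]2s¹.
Tabulated IE_2 (kJ/mol): P 1907, C 2353, Li 7298, Ca 1145, Be 1757.
Hence IE_2: Ca < Be < P < C < Li.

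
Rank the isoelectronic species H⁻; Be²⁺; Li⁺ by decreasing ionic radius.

All of these have 2 electrons, so size is governed by nuclear charge alone: the more protons, the stronger the pull on the same electron cloud, and the smaller the ion.
Nuclear charges: Be²⁺ (Z=4), Li⁺ (Z=3), H⁻ (Z=1).
Largest to smallest: H⁻ > Li⁺ > Be²⁺.

H⁻ > Li⁺ > Be²⁺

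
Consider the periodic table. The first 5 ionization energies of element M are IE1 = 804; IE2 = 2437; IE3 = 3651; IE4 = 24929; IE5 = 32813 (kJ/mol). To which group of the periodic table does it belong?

Group 13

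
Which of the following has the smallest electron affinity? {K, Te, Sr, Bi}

K is in period 4, group 1; Sr is in period 5, group 2; Te is in period 5, group 16; Bi is in period 6, group 15.
Atoms with high Z_eff and room in the valence shell (especially the halogens) have the most exothermic electron affinities.
These span different periods and groups, so the two trends combine.
K > Sr: the two effects oppose for this pair; the down-group effect wins (48 vs 5 kJ/mol).
Bi > K: the two effects oppose for this pair; the across-period effect wins (91 vs 48 kJ/mol).
Te > Bi: both effects reinforce here, so Te is clearly the higher of the two.
Tabulated electron affinity (kJ/mol): K 48, Sr 5, Te 190, Bi 91.
The smallest electron affinity among these belongs to Sr.

Sr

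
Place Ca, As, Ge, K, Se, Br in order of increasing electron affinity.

Ca < K < As < Ge < Se < Br

K is in period 4, group 1; Ca is in period 4, group 2; Ge is in period 4, group 14; As is in period 4, group 15; Se is in period 4, group 16; Br is in period 4, group 17.
Atoms with high Z_eff and room in the valence shell (especially the halogens) have the most exothermic electron affinities.
All lie in period 4; the across-period trend (electron affinity increases left to right) applies, with the exception below.
Note the exception: K has a higher electron affinity than Ca, contrary to the simple trend — adding an electron to Ca (ns²) has to open a new, higher-energy np subshell, which is unfavourable.
Note the exception: Ge has a higher electron affinity than As, contrary to the simple trend — adding an electron to As's half-filled 4p³ is unfavourable, so Ge (4p²) has the more exothermic EA.
Approximate values (kJ/mol): K 48, Ca 2, Ge 119, As 78, Se 195, Br 325.
So from lowest to highest: Ca < K < As < Ge < Se < Br.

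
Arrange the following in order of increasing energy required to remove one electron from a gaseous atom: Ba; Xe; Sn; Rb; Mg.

Rb < Ba < Sn < Mg < Xe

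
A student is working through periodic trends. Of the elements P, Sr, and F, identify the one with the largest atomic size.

Sr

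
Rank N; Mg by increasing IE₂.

The second ionization energy removes an electron from the +1 ion. For each element: N⁺ still has 4 valence electrons; Mg⁺ still has 1 valence electron.
All are still removing valence electrons, so compare the +1 ions as you would atoms: IE_2 generally rises across a period (higher Z_eff) and falls down a group (larger shell), subject to the usual subshell exceptions.
Valence configurations: N⁺ [He]2s²2p², Mg⁺ [Ne]3s¹.
Tabulated IE_2 (kJ/mol): N 2856, Mg 1451.
Overall IE_2 order: Mg < N.

Mg, N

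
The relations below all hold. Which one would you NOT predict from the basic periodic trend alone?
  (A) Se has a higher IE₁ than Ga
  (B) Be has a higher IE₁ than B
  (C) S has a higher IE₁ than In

The general trend: IE₁ increases across a period and decreases down a group.
(A) Se (period 4, group 16) vs Ga (period 4, group 13): the stated order agrees with the simple trend.
(B) Be (period 2, group 2) vs B (period 2, group 13): the stated order contradicts the simple trend.
(C) S (period 3, group 16) vs In (period 5, group 13): the stated order agrees with the simple trend.
The exception is (B): removing B's lone 2p electron is easier than breaking Be's filled 2s².

(B)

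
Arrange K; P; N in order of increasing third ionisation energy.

Consider each +2 ion: K²⁺ is already 1 electron into the core; P²⁺ still has 3 valence electrons; N²⁺ still has 3 valence electrons.
Usually core removal costs more than valence removal, but here the competition is close: a tightly held n=2 valence electron can cost more to remove than an n=3 core electron, so the actual values have to decide it.
Valence configurations: P²⁺ [Ne]3s²3p¹, N²⁺ [He]2s²2p¹.
Approximate IE_3 values (kJ/mol): K 4420, P 2914, N 4578.
Hence IE_3: P < K < N.

P, K, N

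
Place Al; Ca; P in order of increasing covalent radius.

Al is in period 3, group 13; P is in period 3, group 15; Ca is in period 4, group 2.
Radius decreases left→right (rising Z_eff, same n) and increases top→bottom (higher n).
Here both period and group differ, so the two effects have to be weighed against each other.
Al > P: both are in period 3; the period trend gives Al the larger value.
Ca > Al: relative to Al, both the across-period and down-group shifts push Ca's atomic radius up.
For reference (pm): Al 126, P 111, Ca 171.
So from smallest to largest: P < Al < Ca.

P, Al, Ca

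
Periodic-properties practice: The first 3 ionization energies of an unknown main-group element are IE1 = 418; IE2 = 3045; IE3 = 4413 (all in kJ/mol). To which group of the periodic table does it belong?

Group 1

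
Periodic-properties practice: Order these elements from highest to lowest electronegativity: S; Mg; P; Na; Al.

Electronegativity increases across a period and decreases down a group, tracking effective nuclear charge and atomic size.
All lie in period 3, so electronegativity increases left to right.
So from highest to lowest: S > P > Al > Mg > Na.

S > P > Al > Mg > Na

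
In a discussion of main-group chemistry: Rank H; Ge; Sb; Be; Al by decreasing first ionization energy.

H > Be > Sb > Ge > Al

H is in period 1, group 1; Be is in period 2, group 2; Al is in period 3, group 13; Ge is in period 4, group 14; Sb is in period 5, group 15.
Across a period the outer electron is held more tightly (higher IE₁); down a group it sits in a higher shell, more shielded, and comes off more easily.
A diagonal step moves right (one effect) and down (the opposite effect) at once.
Ge > Al: period and group pull opposite ways; the across-period shift dominates (762 vs 578 kJ/mol).
Sb > Ge: the two effects oppose for this pair; the across-period effect wins (831 vs 762 kJ/mol).
Be > Sb: period and group pull opposite ways; the down-group shift dominates (900 vs 831 kJ/mol).
H > Be: period and group pull opposite ways; the down-group shift dominates (1312 vs 900 kJ/mol).
Approximate values (kJ/mol): H 1312, Be 900, Al 578, Ge 762, Sb 831.
So from highest to lowest: H > Be > Sb > Ge > Al.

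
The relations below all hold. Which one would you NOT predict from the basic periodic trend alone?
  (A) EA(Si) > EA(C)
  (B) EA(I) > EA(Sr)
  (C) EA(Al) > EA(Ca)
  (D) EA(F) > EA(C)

(A)

The general trend: electron affinity increases across a period and decreases down a group.
(A) Si (period 3, group 14) vs C (period 2, group 14): the stated order contradicts the simple trend.
(B) I (period 5, group 17) vs Sr (period 5, group 2): the stated order agrees with the simple trend.
(C) Al (period 3, group 13) vs Ca (period 4, group 2): the stated order agrees with the simple trend.
(D) F (period 2, group 17) vs C (period 2, group 14): the stated order agrees with the simple trend.
The exception is (A): Si's larger, more diffuse 3p orbitals accept an added electron slightly more readily than C's compact 2p.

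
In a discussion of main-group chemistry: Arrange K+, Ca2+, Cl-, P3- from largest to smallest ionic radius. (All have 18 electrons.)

All of these have 18 electrons, so size is governed by nuclear charge alone: the more protons, the stronger the pull on the same electron cloud, and the smaller the ion.
Nuclear charges: Ca2+ (Z=20), K+ (Z=19), Cl- (Z=17), P3- (Z=15).
Largest to smallest: P3- > Cl- > K+ > Ca2+.

P3- > Cl- > K+ > Ca2+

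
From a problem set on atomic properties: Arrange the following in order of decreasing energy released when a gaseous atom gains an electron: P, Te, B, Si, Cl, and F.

Cl > F > Te > Si > P > B

B is in period 2, group 13; F is in period 2, group 17; Si is in period 3, group 14; P is in period 3, group 15; Cl is in period 3, group 17; Te is in period 5, group 16.
EA tends to increase across a period and decrease down a group, though the pattern is less regular than for IE or radius.
Here both period and group differ, so the two effects have to be weighed against each other.
P > B: period and group pull opposite ways; the across-period shift dominates (72 vs 27 kJ/mol).
Si > P: this pair runs against the simple trend — see the exception note.
Te > Si: the two effects oppose for this pair; the across-period effect wins (190 vs 134 kJ/mol).
F > Te: relative to Te, both the across-period and down-group shifts push F's electron affinity up.
Cl > F: this pair runs against the simple trend — see the exception note.
Note the exception: Si has a higher electron affinity than P, contrary to the simple trend — adding an electron to P's half-filled 3p³ is unfavourable, so Si (3p²) has the more exothermic EA.
Note the exception: Cl has a higher electron affinity than F, contrary to the simple trend — F's small 2p subshell makes the incoming electron feel strong e⁻–e⁻ repulsion, so Cl actually releases more energy on gaining an electron.
Tabulated electron affinity (kJ/mol): B 27, F 328, Si 134, P 72, Cl 349, Te 190.
So from highest to lowest: Cl > F > Te > Si > P > B.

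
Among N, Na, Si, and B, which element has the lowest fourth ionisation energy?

The fourth ionization energy removes an electron from the +3 ion. For each element: N³⁺ still has 2 valence electrons; Na³⁺ is already 2 electrons into the core; Si³⁺ still has 1 valence electron; B³⁺ is the bare [He] core.
Core electrons are held far more tightly than valence electrons, so Na and B top the IE_4 order.
Valence configurations: N³⁺ [He]2s², Si³⁺ [Ne]3s¹.
Tabulated IE_4 (kJ/mol): N 7475, Na 9543, Si 4356, B 25026.
Hence IE_4: Si < N < Na < B.

Si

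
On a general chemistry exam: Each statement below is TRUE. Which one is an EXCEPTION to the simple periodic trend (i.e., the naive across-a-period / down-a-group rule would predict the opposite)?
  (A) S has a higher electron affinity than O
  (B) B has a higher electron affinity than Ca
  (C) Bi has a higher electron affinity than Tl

(A)

The general trend: electron affinity increases across a period and decreases down a group.
(A) S (period 3, group 16) vs O (period 2, group 16): the stated order contradicts the simple trend.
(B) B (period 2, group 13) vs Ca (period 4, group 2): the stated order agrees with the simple trend.
(C) Bi (period 6, group 15) vs Tl (period 6, group 13): the stated order agrees with the simple trend.
The exception is (A): the compact 2p subshell of O repels the added electron more than S's larger 3p does.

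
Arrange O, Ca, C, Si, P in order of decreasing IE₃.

O, Ca, C, Si, P

IE_3 is the cost of taking one more electron from the +2 cation: O²⁺ still has 4 valence electrons; Ca²⁺ is the bare [Ar] core; C²⁺ still has 2 valence electrons; Si²⁺ still has 2 valence electrons; P²⁺ still has 3 valence electrons.
Usually core removal costs more than valence removal, but here the competition is close: a tightly held n=2 valence electron can cost more to remove than an n=3 core electron, so the actual values have to decide it.
Valence configurations: O²⁺ [He]2s²2p², C²⁺ [He]2s², Si²⁺ [Ne]3s², P²⁺ [Ne]3s²3p¹.
P²⁺ loses a lone 3p electron whereas Si²⁺ must break into a filled 3s² pair, so IE_3(Si) > IE_3(P) even though P has the higher nuclear charge.
Approximate IE_3 values (kJ/mol): O 5300, Ca 4912, C 4620, Si 3232, P 2914.
Putting it together, IE_3: P < Si < C < Ca < O.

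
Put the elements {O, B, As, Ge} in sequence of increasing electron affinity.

B < As < Ge < O

Adding an electron releases more energy for atoms nearer the top right (short of the noble gases).
These span different periods and groups, so the two trends combine.
As > B: the two effects oppose for this pair; the across-period effect wins (78 vs 27 kJ/mol).
Ge > As: this pair runs against the simple trend — see the exception note.
O > Ge: both effects reinforce here, so O is clearly the higher of the two.
Note the exception: Ge has a higher electron affinity than As, contrary to the simple trend — adding an electron to As's half-filled 4p³ is unfavourable, so Ge (4p²) has the more exothermic EA.
Tabulated electron affinity (kJ/mol): B 27, O 141, Ge 119, As 78.
So from lowest to highest: B < As < Ge < O.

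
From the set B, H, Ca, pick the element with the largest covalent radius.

Ca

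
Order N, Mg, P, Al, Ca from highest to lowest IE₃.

The third ionization energy removes an electron from the +2 ion. For each element: N²⁺ still has 3 valence electrons; Mg²⁺ is the bare [Ne] core; P²⁺ still has 3 valence electrons; Al²⁺ still has 1 valence electron; Ca²⁺ is the bare [Ar] core.
Breaking into a closed-shell core is much more expensive than removing a leftover valence electron — Ca and Mg have the largest IE_3 here.
Valence configurations: N²⁺ [He]2s²2p¹, P²⁺ [Ne]3s²3p¹, Al²⁺ [Ne]3s¹.
The numbers (kJ/mol): N 4578, Mg 7733, P 2914, Al 2745, Ca 4912.
So the third ionization energies run Al < P < N < Ca < Mg.

Mg > Ca > N > P > Al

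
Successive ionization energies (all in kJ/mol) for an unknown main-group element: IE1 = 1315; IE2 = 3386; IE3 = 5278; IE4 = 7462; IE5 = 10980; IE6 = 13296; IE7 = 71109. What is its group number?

Group 16

Look for the largest jump between consecutive ionization energies: IE7/IE6 ≈ 5.3, far larger than any earlier ratio.
That jump marks the point where a core electron is being removed. So the atom has 6 valence electrons.
A main-group element with 6 valence electrons is in group 16.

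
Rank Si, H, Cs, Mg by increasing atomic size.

H < Si < Mg < Cs

H is in period 1, group 1; Mg is in period 3, group 2; Si is in period 3, group 14; Cs is in period 6, group 1.
Across a period the added protons contract the valence shell; down a group each new principal shell makes the atom larger.
Here both period and group differ, so the two effects have to be weighed against each other.
Si > H: period and group pull opposite ways; the down-group shift dominates (116 vs 32 pm).
Mg > Si: both are in period 3; the period trend gives Mg the larger value.
Cs > Mg: relative to Mg, both the across-period and down-group shifts push Cs's atomic radius up.
For reference (pm): H 32, Mg 139, Si 116, Cs 232.
So from smallest to largest: H < Si < Mg < Cs.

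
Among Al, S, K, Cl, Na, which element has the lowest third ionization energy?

Al

Consider each +2 ion: Al²⁺ still has 1 valence electron; S²⁺ still has 4 valence electrons; K²⁺ is already 1 electron into the core; Cl²⁺ still has 5 valence electrons; Na²⁺ is already 1 electron into the core.
Breaking into a closed-shell core is much more expensive than removing a leftover valence electron — K and Na have the largest IE_3 here.
Valence configurations: Al²⁺ [Ne]3s¹, S²⁺ [Ne]3s²3p², Cl²⁺ [Ne]3s²3p³.
Tabulated IE_3 (kJ/mol): Al 2745, S 3357, K 4420, Cl 3822, Na 6910.
Overall IE_3 order: Al < S < Cl < K < Na.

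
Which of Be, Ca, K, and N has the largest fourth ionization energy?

IE_4 is the cost of taking one more electron from the +3 cation: Be³⁺ is already 1 electron into the core; Ca³⁺ is already 1 electron into the core; K³⁺ is already 2 electrons into the core; N³⁺ still has 2 valence electrons.
Usually core removal costs more than valence removal, but here the competition is close: a tightly held n=2 valence electron can cost more to remove than an n=3 core electron, so the actual values have to decide it.
Tabulated IE_4 (kJ/mol): Be 21007, Ca 6491, K 5877, N 7475.
Putting it together, IE_4: K < Ca < N < Be.

Be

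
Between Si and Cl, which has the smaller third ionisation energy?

Si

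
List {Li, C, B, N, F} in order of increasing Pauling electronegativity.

Li, B, C, N, F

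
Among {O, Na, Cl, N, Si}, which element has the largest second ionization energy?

Na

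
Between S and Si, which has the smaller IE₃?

Si

After 2 electrons have been removed, what remains? S²⁺ still has 4 valence electrons; Si²⁺ still has 2 valence electrons.
All are still removing valence electrons, so compare the +2 ions as you would atoms: IE_3 generally rises across a period (higher Z_eff) and falls down a group (larger shell), subject to the usual subshell exceptions.
Valence configurations: S²⁺ [Ne]3s²3p², Si²⁺ [Ne]3s².
The numbers (kJ/mol): S 3357, Si 3232.
Putting it together, IE_3: Si < S.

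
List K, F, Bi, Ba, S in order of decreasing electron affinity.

F is in period 2, group 17; S is in period 3, group 16; K is in period 4, group 1; Ba is in period 6, group 2; Bi is in period 6, group 15.
EA tends to increase across a period and decrease down a group, though the pattern is less regular than for IE or radius.
These span different periods and groups, so the two trends combine.
K > Ba: the two effects oppose for this pair; the down-group effect wins (48 vs 14 kJ/mol).
Bi > K: period and group pull opposite ways; the across-period shift dominates (91 vs 48 kJ/mol).
S > Bi: relative to Bi, both the across-period and down-group shifts push S's electron affinity up.
F > S: both effects reinforce here, so F is clearly the higher of the two.
Tabulated electron affinity (kJ/mol): F 328, S 200, K 48, Ba 14, Bi 91.
So from highest to lowest: F > S > Bi > K > Ba.

F, S, Bi, K, Ba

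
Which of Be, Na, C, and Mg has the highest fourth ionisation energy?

Be

Consider each +3 ion: Be³⁺ is already 1 electron into the core; Na³⁺ is already 2 electrons into the core; C³⁺ still has 1 valence electron; Mg³⁺ is already 1 electron into the core.
Pulling an electron out of a noble-gas core costs far more than removing a remaining valence electron, so Na, Mg and Be sit at the high end of IE_4.
Tabulated IE_4 (kJ/mol): Be 21007, Na 9543, C 6223, Mg 10543.
Hence IE_4: C < Na < Mg < Be.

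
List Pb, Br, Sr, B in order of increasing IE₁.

B is in period 2, group 13; Br is in period 4, group 17; Sr is in period 5, group 2; Pb is in period 6, group 14.
First ionization energy rises across a period (greater Z_eff holds electrons more tightly) and falls down a group (valence electrons are farther from the nucleus).
Here both period and group differ, so the two effects have to be weighed against each other.
Pb > Sr: period and group pull opposite ways; the across-period shift dominates (716 vs 550 kJ/mol).
B > Pb: the two effects oppose for this pair; the down-group effect wins (801 vs 716 kJ/mol).
Br > B: the two effects oppose for this pair; the across-period effect wins (1140 vs 801 kJ/mol).
Approximate values (kJ/mol): B 801, Br 1140, Sr 550, Pb 716.
So from lowest to highest: Sr < Pb < B < Br.

Sr < Pb < B < Br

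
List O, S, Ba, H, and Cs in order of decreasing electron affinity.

S, O, H, Cs, Ba

H is in period 1, group 1; O is in period 2, group 16; S is in period 3, group 16; Cs is in period 6, group 1; Ba is in period 6, group 2.
EA tends to increase across a period and decrease down a group, though the pattern is less regular than for IE or radius.
Here both period and group differ, so the two effects have to be weighed against each other.
Cs > Ba: this pair runs against the simple trend — see the exception note.
H > Cs: H sits above Cs in group 1, so the down-group effect alone puts H higher.
O > H: the two effects oppose for this pair; the across-period effect wins (141 vs 73 kJ/mol).
S > O: this pair runs against the simple trend — see the exception note.
Note the exception: Cs has a higher electron affinity than Ba, contrary to the simple trend — adding an electron to Ba (ns²) has to open a new, higher-energy np subshell, which is unfavourable.
Note the exception: S has a higher electron affinity than O, contrary to the simple trend — the compact 2p subshell of O repels the added electron more than S's larger 3p does.
For reference (kJ/mol): H 73, O 141, S 200, Cs 46, Ba 14.
So from highest to lowest: S > O > H > Cs > Ba.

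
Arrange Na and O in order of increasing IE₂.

O < Na

IE_2 is the cost of taking one more electron from the +1 cation: Na⁺ is the bare [Ne] core; O⁺ still has 5 valence electrons.
Core electrons are held far more tightly than valence electrons, so Na tops the IE_2 order.
The numbers (kJ/mol): Na 4562, O 3388.
Hence IE_2: O < Na.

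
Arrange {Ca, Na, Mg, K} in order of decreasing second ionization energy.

Na > K > Mg > Ca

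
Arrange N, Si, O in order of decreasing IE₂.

O, N, Si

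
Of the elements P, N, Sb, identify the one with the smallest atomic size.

N is in period 2, group 15; P is in period 3, group 15; Sb is in period 5, group 15.
Across a period the added protons contract the valence shell; down a group each new principal shell makes the atom larger.
All are in group 15, so atomic radius increases down the group.
The smallest atomic size among these belongs to N.

N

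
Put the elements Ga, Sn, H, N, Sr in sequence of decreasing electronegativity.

N > H > Sn > Ga > Sr

H is in period 1, group 1; N is in period 2, group 15; Ga is in period 4, group 13; Sr is in period 5, group 2; Sn is in period 5, group 14.
Electronegativity increases across a period and decreases down a group, tracking effective nuclear charge and atomic size.
Neither a single period nor a single group — weigh both effects.
Ga > Sr: relative to Sr, both the across-period and down-group shifts push Ga's electronegativity up.
Sn > Ga: the two effects oppose for this pair; the across-period effect wins (1.96 vs 1.81).
H > Sn: period and group pull opposite ways; the down-group shift dominates (2.20 vs 1.96).
N > H: period and group pull opposite ways; the across-period shift dominates (3.04 vs 2.20).
Tabulated electronegativity (Pauling): H 2.20, N 3.04, Ga 1.81, Sr 0.95, Sn 1.96.
So from highest to lowest: N > H > Sn > Ga > Sr.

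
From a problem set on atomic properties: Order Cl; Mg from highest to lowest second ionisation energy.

Cl > Mg

The second ionization energy removes an electron from the +1 ion. For each element: Cl⁺ still has 6 valence electrons; Mg⁺ still has 1 valence electron.
All are still removing valence electrons, so compare the +1 ions as you would atoms: IE_2 generally rises across a period (higher Z_eff) and falls down a group (larger shell), subject to the usual subshell exceptions.
Valence configurations: Cl⁺ [Ne]3s²3p⁴, Mg⁺ [Ne]3s¹.
Approximate IE_2 values (kJ/mol): Cl 2298, Mg 1451.
Putting it together, IE_2: Mg < Cl.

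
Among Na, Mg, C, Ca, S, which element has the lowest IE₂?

Ca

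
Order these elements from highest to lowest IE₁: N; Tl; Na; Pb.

N is in period 2, group 15; Na is in period 3, group 1; Tl is in period 6, group 13; Pb is in period 6, group 14.
Across a period the outer electron is held more tightly (higher IE₁); down a group it sits in a higher shell, more shielded, and comes off more easily.
These span different periods and groups, so the two trends combine.
Tl > Na: period and group pull opposite ways; the across-period shift dominates (589 vs 496 kJ/mol).
Pb > Tl: Pb lies to the right of Tl in period 6, so the across-period effect alone puts Pb higher.
N > Pb: relative to Pb, both the across-period and down-group shifts push N's first ionization energy up.
Approximate values (kJ/mol): N 1402, Na 496, Tl 589, Pb 716.
So from highest to lowest: N > Pb > Tl > Na.

N > Pb > Tl > Na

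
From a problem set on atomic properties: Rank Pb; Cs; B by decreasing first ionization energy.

B, Pb, Cs

B is in period 2, group 13; Cs is in period 6, group 1; Pb is in period 6, group 14.
IE₁ increases left→right with effective nuclear charge and decreases top→bottom as the valence shell moves farther out.
Neither a single period nor a single group — weigh both effects.
Pb > Cs: Pb lies to the right of Cs in period 6, so the across-period effect alone puts Pb higher.
B > Pb: the two effects oppose for this pair; the down-group effect wins (801 vs 716 kJ/mol).
Tabulated first ionization energy (kJ/mol): B 801, Cs 376, Pb 716.
So from highest to lowest: B > Pb > Cs.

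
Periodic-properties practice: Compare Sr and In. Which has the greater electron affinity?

Sr is in period 5, group 2; In is in period 5, group 13.
Adding an electron releases more energy for atoms nearer the top right (short of the noble gases).
All lie in period 5, so electron affinity increases left to right.
So In has the greater electron affinity (In > Sr).

In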